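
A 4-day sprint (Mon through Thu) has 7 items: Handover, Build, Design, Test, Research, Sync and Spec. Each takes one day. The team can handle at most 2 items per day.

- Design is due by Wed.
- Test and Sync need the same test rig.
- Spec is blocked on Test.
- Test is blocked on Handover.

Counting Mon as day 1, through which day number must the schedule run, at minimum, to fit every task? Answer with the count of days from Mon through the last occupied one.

The precedence chain requires at least 3 distinct days.
With at most 2 per day and 7 tasks, at least 4 days are needed.
4 works (last occupied day: Thu): for example Build in Tue, Spec in Wed, Design in Mon, Sync in Thu, Test in Tue, Handover in Mon, Research in Wed.

4 days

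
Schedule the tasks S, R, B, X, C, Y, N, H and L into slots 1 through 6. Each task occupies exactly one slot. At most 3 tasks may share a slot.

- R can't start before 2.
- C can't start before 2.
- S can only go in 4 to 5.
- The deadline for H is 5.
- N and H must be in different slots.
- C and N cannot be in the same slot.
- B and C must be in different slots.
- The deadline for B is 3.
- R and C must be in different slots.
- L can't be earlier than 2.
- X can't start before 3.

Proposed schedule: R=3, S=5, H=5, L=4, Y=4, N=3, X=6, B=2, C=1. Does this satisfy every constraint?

N and H must be in different slots — holds.
S can only go in 4 to 5 — holds.
C can't start before 2 — violated.
C and N cannot be in the same slot — holds.
The deadline for H is 5 — holds.
X can't start before 3 — holds.
At most 3 tasks may share a slot — holds.
L can't be earlier than 2 — holds.
The deadline for B is 3 — holds.
R can't start before 2 — holds.
B and C must be in different slots — holds.
R and C must be in different slots — holds.

No. C can't start before 2 is not satisfied.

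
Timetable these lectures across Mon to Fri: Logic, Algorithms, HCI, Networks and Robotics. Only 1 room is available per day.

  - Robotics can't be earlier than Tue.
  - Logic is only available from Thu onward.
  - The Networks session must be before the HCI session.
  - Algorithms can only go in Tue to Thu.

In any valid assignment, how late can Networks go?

Mon

Downstream work caps Networks at Thu.
Networks at Mon is achievable: Logic=Thu, Algorithms=Tue, HCI=Fri, Networks=Mon, Robotics=Wed.
Nothing later works — the capacity limit rule out every day after Mon.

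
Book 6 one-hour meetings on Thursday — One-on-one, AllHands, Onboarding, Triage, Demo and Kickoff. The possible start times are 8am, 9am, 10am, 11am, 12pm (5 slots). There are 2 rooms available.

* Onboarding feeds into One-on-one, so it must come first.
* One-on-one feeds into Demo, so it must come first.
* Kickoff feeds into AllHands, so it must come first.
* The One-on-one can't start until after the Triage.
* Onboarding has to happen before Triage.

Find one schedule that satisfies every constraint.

AllHands in 9am; One-on-one in 10am; Triage in 9am; Onboarding in 8am; Demo in 11am; Kickoff in 8am

Checking: Kickoff(8am) before AllHands(9am); Onboarding(8am) before One-on-one(10am); Triage(9am) before One-on-one(10am); Onboarding(8am) before Triage(9am); One-on-one(10am) before Demo(11am); max 2 per slot (cap 2).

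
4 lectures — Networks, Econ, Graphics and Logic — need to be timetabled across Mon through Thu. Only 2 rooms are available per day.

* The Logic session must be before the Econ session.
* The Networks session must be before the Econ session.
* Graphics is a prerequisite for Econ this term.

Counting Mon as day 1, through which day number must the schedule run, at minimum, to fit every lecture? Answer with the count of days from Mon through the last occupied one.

3

The precedence chain requires at least 2 distinct days.
With at most 2 per day and 4 lectures, at least 2 days are needed.
Could 2 days be enough, i.e. nothing placed later than Tue? No: Econ must come after Networks (at Mon or later) → {Tue}; Networks must come before Econ (at Tue or earlier) → {Mon}; Graphics must come before Econ (at Tue or earlier) → {Mon}; Logic must come before Econ (at Tue or earlier) → {Mon}; that puts Networks, Graphics and Logic all in Mon — more than 2 per day.
So 2 days is not enough.
3 works (last occupied day: Wed): for example Logic=Tue; Networks=Mon; Econ=Wed; Graphics=Mon.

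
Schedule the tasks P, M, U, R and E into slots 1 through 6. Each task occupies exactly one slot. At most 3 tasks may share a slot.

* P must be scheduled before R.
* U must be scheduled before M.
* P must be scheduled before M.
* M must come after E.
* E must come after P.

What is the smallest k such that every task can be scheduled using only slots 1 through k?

The precedence chain requires at least 3 distinct slots.
With at most 3 per slot and 5 tasks, at least 2 slots are needed.
3 works (last occupied slot: 3): for example M -> 3, P -> 1, U -> 1, R -> 2, E -> 2.

3 slots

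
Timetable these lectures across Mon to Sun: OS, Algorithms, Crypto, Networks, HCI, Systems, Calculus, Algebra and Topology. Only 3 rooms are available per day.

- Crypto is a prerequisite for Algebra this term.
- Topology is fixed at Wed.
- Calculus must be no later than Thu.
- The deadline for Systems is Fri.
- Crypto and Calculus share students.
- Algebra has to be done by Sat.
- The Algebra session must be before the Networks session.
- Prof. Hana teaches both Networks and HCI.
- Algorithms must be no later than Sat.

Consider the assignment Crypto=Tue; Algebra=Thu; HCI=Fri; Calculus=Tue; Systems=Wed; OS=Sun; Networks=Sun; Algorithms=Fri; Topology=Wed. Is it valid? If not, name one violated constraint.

No — it violates: Crypto and Calculus share students

Prof. Hana teaches both Networks and HCI — holds.
Algorithms must be no later than Sat — holds.
Only 3 rooms are available per day — holds.
Crypto and Calculus share students — violated.
Calculus must be no later than Thu — holds.
Topology is fixed at Wed — holds.
The Algebra session must be before the Networks session — holds.
Algebra has to be done by Sat — holds.
The deadline for Systems is Fri — holds.
Crypto is a prerequisite for Algebra this term — holds.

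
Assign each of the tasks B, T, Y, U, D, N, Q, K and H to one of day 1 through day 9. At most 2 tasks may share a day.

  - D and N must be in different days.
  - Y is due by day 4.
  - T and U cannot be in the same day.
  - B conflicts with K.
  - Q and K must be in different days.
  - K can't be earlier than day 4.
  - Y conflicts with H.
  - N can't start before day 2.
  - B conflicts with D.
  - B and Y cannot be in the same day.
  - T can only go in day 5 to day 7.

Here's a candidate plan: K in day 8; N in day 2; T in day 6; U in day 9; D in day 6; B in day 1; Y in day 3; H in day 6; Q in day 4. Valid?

Invalid. At most 2 tasks may share a day.

B conflicts with K — holds.
T and U cannot be in the same day — holds.
B and Y cannot be in the same day — holds.
Q and K must be in different days — holds.
At most 2 tasks may share a day — violated.
K can't be earlier than day 4 — holds.
B conflicts with D — holds.
D and N must be in different days — holds.
Y is due by day 4 — holds.
N can't start before day 2 — holds.
T can only go in day 5 to day 7 — holds.
Y conflicts with H — holds.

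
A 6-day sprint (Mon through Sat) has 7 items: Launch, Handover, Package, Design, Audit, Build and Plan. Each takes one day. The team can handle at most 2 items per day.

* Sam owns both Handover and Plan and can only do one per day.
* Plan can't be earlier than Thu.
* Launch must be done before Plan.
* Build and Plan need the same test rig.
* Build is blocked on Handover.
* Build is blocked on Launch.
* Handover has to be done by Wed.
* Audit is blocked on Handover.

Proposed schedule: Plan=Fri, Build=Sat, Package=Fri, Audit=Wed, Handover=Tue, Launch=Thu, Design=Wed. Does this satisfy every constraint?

Yes, all constraints hold

Build is blocked on Launch — holds.
Handover has to be done by Wed — holds.
Audit is blocked on Handover — holds.
Build is blocked on Handover — holds.
Build and Plan need the same test rig — holds.
The team can handle at most 2 items per day — holds.
Launch must be done before Plan — holds.
Sam owns both Handover and Plan and can only do one per day — holds.
Plan can't be earlier than Thu — holds.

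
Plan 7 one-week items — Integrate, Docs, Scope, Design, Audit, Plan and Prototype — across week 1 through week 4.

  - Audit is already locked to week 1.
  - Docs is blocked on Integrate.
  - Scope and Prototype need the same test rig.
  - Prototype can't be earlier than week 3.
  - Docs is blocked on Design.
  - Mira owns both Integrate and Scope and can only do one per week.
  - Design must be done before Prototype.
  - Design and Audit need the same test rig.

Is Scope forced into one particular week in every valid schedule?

No

Scope can be week 1 (e.g. Prototype=week 3; Scope=week 1; Audit=week 1; Integrate=week 2; Design=week 2; Docs=week 3; Plan=week 1) or week 2 (e.g. Scope -> week 2, Plan -> week 1, Docs -> week 3, Integrate -> week 1, Prototype -> week 3, Audit -> week 1, Design -> week 2).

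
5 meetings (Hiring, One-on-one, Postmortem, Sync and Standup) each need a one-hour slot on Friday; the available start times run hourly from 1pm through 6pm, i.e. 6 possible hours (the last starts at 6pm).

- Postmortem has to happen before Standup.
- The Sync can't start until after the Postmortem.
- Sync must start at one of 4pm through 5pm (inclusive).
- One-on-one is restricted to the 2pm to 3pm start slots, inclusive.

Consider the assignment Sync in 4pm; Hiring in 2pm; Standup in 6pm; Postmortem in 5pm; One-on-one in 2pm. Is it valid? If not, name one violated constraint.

No. The Sync can't start until after the Postmortem is not satisfied.

Postmortem has to happen before Standup — holds.
The Sync can't start until after the Postmortem — violated.
One-on-one is restricted to the 2pm to 3pm start slots, inclusive — holds.
Sync must start at one of 4pm through 5pm (inclusive) — holds.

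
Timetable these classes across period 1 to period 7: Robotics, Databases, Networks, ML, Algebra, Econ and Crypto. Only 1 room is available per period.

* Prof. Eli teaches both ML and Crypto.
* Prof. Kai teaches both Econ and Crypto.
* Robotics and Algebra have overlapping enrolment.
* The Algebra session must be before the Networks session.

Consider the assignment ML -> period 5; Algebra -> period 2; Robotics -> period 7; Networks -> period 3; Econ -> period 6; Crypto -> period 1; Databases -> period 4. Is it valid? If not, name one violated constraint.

Only 1 room is available per period — holds.
The Algebra session must be before the Networks session — holds.
Prof. Eli teaches both ML and Crypto — holds.
Prof. Kai teaches both Econ and Crypto — holds.
Robotics and Algebra have overlapping enrolment — holds.

Yes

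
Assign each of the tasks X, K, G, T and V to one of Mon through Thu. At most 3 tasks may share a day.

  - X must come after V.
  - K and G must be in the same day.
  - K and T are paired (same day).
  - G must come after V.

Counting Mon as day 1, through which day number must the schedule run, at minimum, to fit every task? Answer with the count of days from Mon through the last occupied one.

3 days

The precedence chain requires at least 2 distinct days.
With at most 3 per day and 5 tasks, at least 2 days are needed.
Could 2 days be enough, i.e. nothing placed later than Tue? No: X must come after V (at Mon or later) → {Tue}; V must come before X (at Tue or earlier) → {Mon}; G must come after V (at Mon or later) → {Tue}; K must be in the same day as G (in {Tue}) → {Tue}; T must be in the same day as K (in {Tue}) → {Tue}; that puts X, K, G and T all in Tue — more than 3 per day.
So 2 days is not enough.
3 works (last occupied day: Wed): for example X=Tue, V=Mon, K=Wed, T=Wed, G=Wed.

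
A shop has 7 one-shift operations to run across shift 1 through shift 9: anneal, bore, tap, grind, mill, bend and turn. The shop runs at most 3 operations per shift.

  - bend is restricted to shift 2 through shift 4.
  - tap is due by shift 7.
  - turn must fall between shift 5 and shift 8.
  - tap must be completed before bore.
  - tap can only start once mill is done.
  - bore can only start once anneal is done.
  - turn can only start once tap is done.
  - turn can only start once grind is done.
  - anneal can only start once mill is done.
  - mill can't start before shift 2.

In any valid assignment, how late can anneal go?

shift 8

Precedence pushes anneal to at least shift 3; downstream work caps anneal at shift 8.
anneal at shift 8 is achievable: bend in shift 2; turn in shift 5; tap in shift 3; bore in shift 9; grind in shift 1; anneal in shift 8; mill in shift 2.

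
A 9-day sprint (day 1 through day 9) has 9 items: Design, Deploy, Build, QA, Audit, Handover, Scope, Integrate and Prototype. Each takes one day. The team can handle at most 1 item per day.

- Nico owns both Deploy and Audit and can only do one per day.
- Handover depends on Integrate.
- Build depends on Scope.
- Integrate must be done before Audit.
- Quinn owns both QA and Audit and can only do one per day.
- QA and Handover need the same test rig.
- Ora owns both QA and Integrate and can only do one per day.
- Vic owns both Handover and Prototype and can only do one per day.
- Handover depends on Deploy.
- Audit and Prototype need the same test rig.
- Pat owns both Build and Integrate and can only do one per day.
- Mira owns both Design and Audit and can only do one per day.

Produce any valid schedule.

Prototype -> day 9, Design -> day 7, Handover -> day 3, Scope -> day 4, Deploy -> day 2, Build -> day 5, QA -> day 8, Audit -> day 6, Integrate -> day 1

Checking: Scope(day 4) before Build(day 5); Integrate(day 1) before Handover(day 3); Integrate(day 1) before Audit(day 6); Deploy(day 2) before Handover(day 3); Design(day 7) != Audit(day 6); QA(day 8) != Audit(day 6); Handover(day 3) != Prototype(day 9); QA(day 8) != Integrate(day 1); QA(day 8) != Handover(day 3); Build(day 5) != Integrate(day 1); Audit(day 6) != Prototype(day 9); Deploy(day 2) != Audit(day 6); max 1 per day (cap 1).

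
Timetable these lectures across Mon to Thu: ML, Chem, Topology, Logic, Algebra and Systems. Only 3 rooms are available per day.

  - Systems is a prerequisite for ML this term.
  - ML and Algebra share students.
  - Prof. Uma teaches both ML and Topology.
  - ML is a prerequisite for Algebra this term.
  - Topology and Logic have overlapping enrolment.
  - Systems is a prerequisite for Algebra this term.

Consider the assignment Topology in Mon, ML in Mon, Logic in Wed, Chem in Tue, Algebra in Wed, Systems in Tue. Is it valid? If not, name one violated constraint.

Systems is a prerequisite for ML this term — violated.
ML and Algebra share students — holds.
Only 3 rooms are available per day — holds.
Prof. Uma teaches both ML and Topology — violated.
Topology and Logic have overlapping enrolment — holds.
ML is a prerequisite for Algebra this term — holds.
Systems is a prerequisite for Algebra this term — holds.

Invalid. Systems is a prerequisite for ML this term.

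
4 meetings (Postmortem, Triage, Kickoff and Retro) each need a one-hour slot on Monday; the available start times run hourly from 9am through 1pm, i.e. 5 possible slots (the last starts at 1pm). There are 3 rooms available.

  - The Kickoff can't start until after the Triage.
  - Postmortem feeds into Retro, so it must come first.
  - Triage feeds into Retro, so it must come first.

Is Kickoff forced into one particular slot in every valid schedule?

No

Kickoff can be 10am (e.g. Triage in 9am, Kickoff in 10am, Postmortem in 9am, Retro in 10am) or 11am (e.g. Kickoff in 11am; Postmortem in 9am; Retro in 10am; Triage in 9am).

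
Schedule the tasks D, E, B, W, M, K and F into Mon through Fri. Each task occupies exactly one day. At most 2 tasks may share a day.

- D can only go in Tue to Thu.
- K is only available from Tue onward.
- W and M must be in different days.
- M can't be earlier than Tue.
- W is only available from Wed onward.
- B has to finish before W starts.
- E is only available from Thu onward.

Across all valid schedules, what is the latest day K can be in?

K is available from Tue.
K at Fri is achievable: F in Mon, B in Mon, D in Tue, W in Wed, E in Thu, K in Fri, M in Tue.

Fri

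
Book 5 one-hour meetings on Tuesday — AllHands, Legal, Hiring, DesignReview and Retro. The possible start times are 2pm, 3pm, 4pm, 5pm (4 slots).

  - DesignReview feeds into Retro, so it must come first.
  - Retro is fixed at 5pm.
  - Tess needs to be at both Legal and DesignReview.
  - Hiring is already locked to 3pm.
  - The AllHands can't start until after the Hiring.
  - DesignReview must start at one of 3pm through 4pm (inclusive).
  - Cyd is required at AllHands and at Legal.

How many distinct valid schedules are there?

Splitting on AllHands: it can be 4pm (5), 5pm (4). Listing each branch's schedules as (Legal, Hiring, DesignReview, Retro):
AllHands=4pm: (2pm,3pm,3pm,5pm) (2pm,3pm,4pm,5pm) (3pm,3pm,4pm,5pm) (5pm,3pm,3pm,5pm) (5pm,3pm,4pm,5pm) — 5.
AllHands=5pm: (2pm,3pm,3pm,5pm) (2pm,3pm,4pm,5pm) (3pm,3pm,4pm,5pm) (4pm,3pm,3pm,5pm) — 4.
Summing: 5 + 4 = 9.

9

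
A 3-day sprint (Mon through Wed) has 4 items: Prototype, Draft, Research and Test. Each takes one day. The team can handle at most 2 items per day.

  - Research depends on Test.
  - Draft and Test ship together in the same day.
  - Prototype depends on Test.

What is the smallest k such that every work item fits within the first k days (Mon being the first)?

The precedence chain requires at least 2 distinct days.
With at most 2 per day and 4 work items, at least 2 days are needed.
2 works (last occupied day: Tue): for example Research in Tue; Prototype in Tue; Draft in Mon; Test in Mon.

2 days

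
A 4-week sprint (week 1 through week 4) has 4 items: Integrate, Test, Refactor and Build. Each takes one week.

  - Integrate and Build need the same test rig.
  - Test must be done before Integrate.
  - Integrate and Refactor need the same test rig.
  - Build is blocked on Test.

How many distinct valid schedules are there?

Splitting on Integrate: it can be week 2 (6), week 3 (9), week 4 (9). Listing each branch's schedules as (Test, Refactor, Build) by week number:
Integrate=week 2: (1,1,3) (1,1,4) (1,3,3) (1,3,4) (1,4,3) (1,4,4) — 6.
Integrate=week 3: (1,1,2) (1,1,4) (1,2,2) (1,2,4) (1,4,2) (1,4,4) (2,1,4) (2,2,4) (2,4,4) — 9.
Integrate=week 4: (1,1,2) (1,1,3) (1,2,2) (1,2,3) (1,3,2) (1,3,3) (2,1,3) (2,2,3) (2,3,3) — 9.
Summing: 6 + 9 + 9 = 24.

24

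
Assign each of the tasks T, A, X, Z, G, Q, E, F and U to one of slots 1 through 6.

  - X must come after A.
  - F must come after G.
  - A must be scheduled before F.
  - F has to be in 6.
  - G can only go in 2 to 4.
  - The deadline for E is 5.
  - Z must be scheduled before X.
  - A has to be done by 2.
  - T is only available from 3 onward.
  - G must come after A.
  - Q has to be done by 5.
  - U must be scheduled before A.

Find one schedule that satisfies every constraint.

T=3, G=3, Z=1, F=6, U=1, X=3, Q=1, E=1, A=2

Checking: Z(1) before X(3); A(2) before X(3); U(1) before A(2); A(2) before F(6); A(2) before G(3); G(3) before F(6); F=6 in [6,6]; A=2 in [1,2]; T=3 in [3,6]; G=3 in [2,4]; Q=1 in [1,5]; E=1 in [1,5].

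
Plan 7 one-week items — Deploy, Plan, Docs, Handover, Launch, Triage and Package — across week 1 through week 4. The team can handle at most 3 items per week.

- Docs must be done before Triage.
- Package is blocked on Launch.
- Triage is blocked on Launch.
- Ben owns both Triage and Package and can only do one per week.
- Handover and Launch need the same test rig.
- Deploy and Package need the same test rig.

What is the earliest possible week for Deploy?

week 1

Deploy at week 1 is achievable: Docs in week 1, Launch in week 1, Triage in week 2, Deploy in week 1, Plan in week 2, Handover in week 2, Package in week 3.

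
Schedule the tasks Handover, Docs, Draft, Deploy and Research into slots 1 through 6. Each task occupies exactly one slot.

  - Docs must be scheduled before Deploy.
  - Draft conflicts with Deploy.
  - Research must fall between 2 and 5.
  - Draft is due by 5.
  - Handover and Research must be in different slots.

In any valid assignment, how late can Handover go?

Handover at 6 is achievable: Research in 2, Docs in 1, Draft in 1, Handover in 6, Deploy in 2.

6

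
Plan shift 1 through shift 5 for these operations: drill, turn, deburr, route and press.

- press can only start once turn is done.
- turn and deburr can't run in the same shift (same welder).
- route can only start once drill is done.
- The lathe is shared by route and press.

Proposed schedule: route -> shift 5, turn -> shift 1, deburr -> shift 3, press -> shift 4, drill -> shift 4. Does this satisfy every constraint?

Valid

route can only start once drill is done — holds.
The lathe is shared by route and press — holds.
press can only start once turn is done — holds.
turn and deburr can't run in the same shift (same welder) — holds.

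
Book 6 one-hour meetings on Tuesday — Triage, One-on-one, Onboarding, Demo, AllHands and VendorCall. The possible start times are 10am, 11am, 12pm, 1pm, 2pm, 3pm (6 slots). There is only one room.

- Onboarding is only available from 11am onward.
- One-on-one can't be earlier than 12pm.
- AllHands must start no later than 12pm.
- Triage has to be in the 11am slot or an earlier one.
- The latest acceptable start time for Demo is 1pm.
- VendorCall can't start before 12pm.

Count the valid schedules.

Splitting on Triage: it can be 10am (20), 11am (18). Listing each branch's schedules as (One-on-one, Onboarding, Demo, AllHands, VendorCall):
Triage=10am: (12pm,2pm,1pm,11am,3pm) (12pm,3pm,1pm,11am,2pm) (1pm,2pm,11am,12pm,3pm) (1pm,2pm,12pm,11am,3pm) (1pm,3pm,11am,12pm,2pm) (1pm,3pm,12pm,11am,2pm) (2pm,11am,1pm,12pm,3pm) (2pm,12pm,1pm,11am,3pm) (2pm,1pm,11am,12pm,3pm) (2pm,1pm,12pm,11am,3pm) (2pm,3pm,11am,12pm,1pm) (2pm,3pm,12pm,11am,1pm) (2pm,3pm,1pm,11am,12pm) (3pm,11am,1pm,12pm,2pm) (3pm,12pm,1pm,11am,2pm) (3pm,1pm,11am,12pm,2pm) (3pm,1pm,12pm,11am,2pm) (3pm,2pm,11am,12pm,1pm) (3pm,2pm,12pm,11am,1pm) (3pm,2pm,1pm,11am,12pm) — 20.
Triage=11am: (12pm,2pm,1pm,10am,3pm) (12pm,3pm,1pm,10am,2pm) (1pm,2pm,10am,12pm,3pm) (1pm,2pm,12pm,10am,3pm) (1pm,3pm,10am,12pm,2pm) (1pm,3pm,12pm,10am,2pm) (2pm,12pm,1pm,10am,3pm) (2pm,1pm,10am,12pm,3pm) (2pm,1pm,12pm,10am,3pm) (2pm,3pm,10am,12pm,1pm) (2pm,3pm,12pm,10am,1pm) (2pm,3pm,1pm,10am,12pm) (3pm,12pm,1pm,10am,2pm) (3pm,1pm,10am,12pm,2pm) (3pm,1pm,12pm,10am,2pm) (3pm,2pm,10am,12pm,1pm) (3pm,2pm,12pm,10am,1pm) (3pm,2pm,1pm,10am,12pm) — 18.
Summing: 20 + 18 = 38.

38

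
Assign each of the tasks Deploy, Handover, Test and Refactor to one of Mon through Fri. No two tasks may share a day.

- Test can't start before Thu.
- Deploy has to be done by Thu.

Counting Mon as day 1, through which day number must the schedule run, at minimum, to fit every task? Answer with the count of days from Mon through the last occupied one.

4

With at most 1 per day and 4 tasks, at least 4 days are needed.
Test can't be placed before Thu — that is day 4 counting from Mon — so the schedule must run through at least 4 days.
4 works (last occupied day: Thu): for example Deploy in Mon, Handover in Tue, Test in Thu, Refactor in Wed.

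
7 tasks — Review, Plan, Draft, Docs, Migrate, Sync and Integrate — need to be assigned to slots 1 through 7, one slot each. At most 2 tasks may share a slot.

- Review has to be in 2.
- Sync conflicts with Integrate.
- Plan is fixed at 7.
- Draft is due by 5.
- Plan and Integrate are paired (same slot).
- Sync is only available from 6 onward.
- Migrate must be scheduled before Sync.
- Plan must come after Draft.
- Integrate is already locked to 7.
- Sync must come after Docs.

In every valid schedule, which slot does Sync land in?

Sync's window is 6–7.
Integrate is fixed at 7, and Sync can't share a slot with Integrate.
So Sync must be 6.

6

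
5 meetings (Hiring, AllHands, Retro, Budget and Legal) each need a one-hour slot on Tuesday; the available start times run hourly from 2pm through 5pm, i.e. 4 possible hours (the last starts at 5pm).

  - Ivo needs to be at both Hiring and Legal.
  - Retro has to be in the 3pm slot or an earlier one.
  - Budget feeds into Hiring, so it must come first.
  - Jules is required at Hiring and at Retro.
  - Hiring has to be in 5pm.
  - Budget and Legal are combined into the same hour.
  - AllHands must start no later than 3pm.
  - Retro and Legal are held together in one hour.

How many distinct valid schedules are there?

Enumerating: Hiring -> 5pm, Legal -> 2pm, Retro -> 2pm, Budget -> 2pm, AllHands -> 2pm | Legal=3pm, Hiring=5pm, Retro=3pm, Budget=3pm, AllHands=2pm | Budget in 2pm, Hiring in 5pm, AllHands in 3pm, Legal in 2pm, Retro in 2pm | Retro -> 3pm, Budget -> 3pm, Hiring -> 5pm, Legal -> 3pm, AllHands -> 3pm.

4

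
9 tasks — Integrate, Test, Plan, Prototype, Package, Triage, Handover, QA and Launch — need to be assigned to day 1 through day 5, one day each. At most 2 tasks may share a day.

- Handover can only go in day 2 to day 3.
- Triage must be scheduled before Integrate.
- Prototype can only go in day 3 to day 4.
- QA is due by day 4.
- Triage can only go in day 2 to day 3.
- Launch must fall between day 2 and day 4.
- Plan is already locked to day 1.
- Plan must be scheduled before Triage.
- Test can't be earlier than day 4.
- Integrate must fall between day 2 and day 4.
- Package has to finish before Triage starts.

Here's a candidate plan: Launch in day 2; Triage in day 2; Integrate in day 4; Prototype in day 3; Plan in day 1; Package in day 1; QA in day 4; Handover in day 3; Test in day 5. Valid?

Yes, all constraints hold

Triage can only go in day 2 to day 3 — holds.
Integrate must fall between day 2 and day 4 — holds.
Triage must be scheduled before Integrate — holds.
Package has to finish before Triage starts — holds.
Launch must fall between day 2 and day 4 — holds.
Prototype can only go in day 3 to day 4 — holds.
At most 2 tasks may share a day — holds.
Test can't be earlier than day 4 — holds.
Handover can only go in day 2 to day 3 — holds.
Plan must be scheduled before Triage — holds.
Plan is already locked to day 1 — holds.
QA is due by day 4 — holds.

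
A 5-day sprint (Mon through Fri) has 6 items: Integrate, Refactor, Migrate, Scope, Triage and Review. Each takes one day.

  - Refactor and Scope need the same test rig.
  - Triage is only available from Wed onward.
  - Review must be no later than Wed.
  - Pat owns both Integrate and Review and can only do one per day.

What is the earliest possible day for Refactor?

Mon

Refactor at Mon is achievable: Refactor=Mon; Migrate=Mon; Review=Mon; Integrate=Tue; Scope=Tue; Triage=Wed.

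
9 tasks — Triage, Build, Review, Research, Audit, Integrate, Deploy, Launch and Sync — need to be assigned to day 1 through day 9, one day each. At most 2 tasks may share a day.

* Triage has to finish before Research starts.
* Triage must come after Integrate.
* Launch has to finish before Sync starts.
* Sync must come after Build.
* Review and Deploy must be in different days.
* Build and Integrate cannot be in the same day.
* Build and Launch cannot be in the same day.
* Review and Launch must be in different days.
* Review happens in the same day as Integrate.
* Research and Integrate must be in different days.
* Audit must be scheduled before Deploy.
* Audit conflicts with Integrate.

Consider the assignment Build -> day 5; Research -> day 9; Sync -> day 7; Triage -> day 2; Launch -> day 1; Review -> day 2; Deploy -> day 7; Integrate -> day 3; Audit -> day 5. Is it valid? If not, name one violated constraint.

Review happens in the same day as Integrate — violated.
Review and Deploy must be in different days — holds.
Triage has to finish before Research starts — holds.
Audit conflicts with Integrate — holds.
Sync must come after Build — holds.
Build and Launch cannot be in the same day — holds.
At most 2 tasks may share a day — holds.
Build and Integrate cannot be in the same day — holds.
Research and Integrate must be in different days — holds.
Triage must come after Integrate — violated.
Review and Launch must be in different days — holds.
Launch has to finish before Sync starts — holds.
Audit must be scheduled before Deploy — holds.

No. Triage must come after Integrate is not satisfied.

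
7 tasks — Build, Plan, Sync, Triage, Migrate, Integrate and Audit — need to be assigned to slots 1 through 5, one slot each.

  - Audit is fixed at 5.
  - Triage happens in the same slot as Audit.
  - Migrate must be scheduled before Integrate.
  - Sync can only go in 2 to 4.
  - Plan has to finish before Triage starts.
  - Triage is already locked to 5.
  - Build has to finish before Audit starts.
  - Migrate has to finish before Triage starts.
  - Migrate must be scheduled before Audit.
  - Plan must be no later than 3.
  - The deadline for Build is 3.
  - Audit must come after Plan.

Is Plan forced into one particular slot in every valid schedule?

No

Plan can be 1 (e.g. Plan in 1; Integrate in 2; Migrate in 1; Audit in 5; Sync in 2; Triage in 5; Build in 1) or 2 (e.g. Build=1, Plan=2, Integrate=2, Triage=5, Migrate=1, Audit=5, Sync=2).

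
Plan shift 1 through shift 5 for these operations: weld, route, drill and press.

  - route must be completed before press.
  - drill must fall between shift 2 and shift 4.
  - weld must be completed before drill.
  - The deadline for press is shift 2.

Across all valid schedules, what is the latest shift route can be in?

shift 1

Downstream work caps route at shift 1.
route at shift 1 is achievable: weld=shift 1, route=shift 1, drill=shift 2, press=shift 2.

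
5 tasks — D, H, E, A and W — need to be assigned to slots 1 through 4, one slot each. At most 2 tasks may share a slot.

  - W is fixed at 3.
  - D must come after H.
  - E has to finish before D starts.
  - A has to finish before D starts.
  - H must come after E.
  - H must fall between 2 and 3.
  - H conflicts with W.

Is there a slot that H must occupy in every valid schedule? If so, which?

2

H's window is 2–3.
W is fixed at 3, and H can't share a slot with W.
So H must be 2.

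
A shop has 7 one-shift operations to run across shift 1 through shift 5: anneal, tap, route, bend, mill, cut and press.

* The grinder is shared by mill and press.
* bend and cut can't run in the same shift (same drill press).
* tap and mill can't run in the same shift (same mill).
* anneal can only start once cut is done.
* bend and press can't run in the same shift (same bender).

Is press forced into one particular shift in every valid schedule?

No

press can be shift 1 (e.g. anneal -> shift 2, route -> shift 1, bend -> shift 2, tap -> shift 1, press -> shift 1, cut -> shift 1, mill -> shift 2) or shift 2 (e.g. anneal=shift 2, cut=shift 1, mill=shift 3, bend=shift 3, press=shift 2, tap=shift 1, route=shift 1).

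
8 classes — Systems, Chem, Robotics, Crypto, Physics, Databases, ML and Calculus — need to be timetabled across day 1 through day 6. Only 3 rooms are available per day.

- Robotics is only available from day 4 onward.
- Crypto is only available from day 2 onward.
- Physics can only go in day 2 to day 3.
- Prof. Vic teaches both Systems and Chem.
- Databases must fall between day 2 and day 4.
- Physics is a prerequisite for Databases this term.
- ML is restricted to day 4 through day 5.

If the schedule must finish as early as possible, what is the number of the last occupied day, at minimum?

day 4

The precedence chain requires at least 2 distinct days.
With at most 3 per day and 8 classes, at least 3 days are needed.
Robotics can't be placed before day 4, so the schedule must run through at least day 4.
4 works (last occupied day: day 4): for example Robotics in day 4; ML in day 4; Physics in day 2; Systems in day 1; Databases in day 3; Calculus in day 1; Chem in day 2; Crypto in day 2.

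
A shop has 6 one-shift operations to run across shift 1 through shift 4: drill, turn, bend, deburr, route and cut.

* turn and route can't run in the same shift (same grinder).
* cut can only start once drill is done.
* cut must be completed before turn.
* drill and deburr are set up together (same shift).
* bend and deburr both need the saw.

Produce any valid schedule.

route in shift 1; turn in shift 3; deburr in shift 1; bend in shift 2; cut in shift 2; drill in shift 1

Checking: cut(shift 2) before turn(shift 3); drill(shift 1) before cut(shift 2); bend(shift 2) != deburr(shift 1); turn(shift 3) != route(shift 1); drill = deburr = shift 1.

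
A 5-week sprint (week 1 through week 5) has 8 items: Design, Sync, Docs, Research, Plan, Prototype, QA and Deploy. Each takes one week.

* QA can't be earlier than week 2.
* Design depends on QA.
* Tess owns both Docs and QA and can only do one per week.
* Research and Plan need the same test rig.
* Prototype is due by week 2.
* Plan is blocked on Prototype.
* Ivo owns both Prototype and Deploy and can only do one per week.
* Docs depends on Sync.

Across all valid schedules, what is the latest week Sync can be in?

Downstream work caps Sync at week 4.
Sync at week 4 is achievable: Plan -> week 2; Research -> week 1; Docs -> week 5; Deploy -> week 2; Prototype -> week 1; Sync -> week 4; Design -> week 3; QA -> week 2.

week 4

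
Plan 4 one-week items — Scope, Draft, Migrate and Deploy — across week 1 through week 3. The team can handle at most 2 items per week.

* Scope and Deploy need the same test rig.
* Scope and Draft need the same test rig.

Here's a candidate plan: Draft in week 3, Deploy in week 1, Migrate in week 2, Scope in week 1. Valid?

The team can handle at most 2 items per week — holds.
Scope and Deploy need the same test rig — violated.
Scope and Draft need the same test rig — holds.

No. Scope and Deploy need the same test rig is not satisfied.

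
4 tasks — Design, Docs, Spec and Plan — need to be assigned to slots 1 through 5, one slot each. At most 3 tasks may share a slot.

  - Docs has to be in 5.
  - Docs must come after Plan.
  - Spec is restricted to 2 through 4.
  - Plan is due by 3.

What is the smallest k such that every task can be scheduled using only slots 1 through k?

5 slots

The precedence chain requires at least 2 distinct slots.
With at most 3 per slot and 4 tasks, at least 2 slots are needed.
Docs can't be placed before 5, so the schedule must run through at least slot 5.
5 works (last occupied slot: 5): for example Design=1; Plan=1; Spec=2; Docs=5.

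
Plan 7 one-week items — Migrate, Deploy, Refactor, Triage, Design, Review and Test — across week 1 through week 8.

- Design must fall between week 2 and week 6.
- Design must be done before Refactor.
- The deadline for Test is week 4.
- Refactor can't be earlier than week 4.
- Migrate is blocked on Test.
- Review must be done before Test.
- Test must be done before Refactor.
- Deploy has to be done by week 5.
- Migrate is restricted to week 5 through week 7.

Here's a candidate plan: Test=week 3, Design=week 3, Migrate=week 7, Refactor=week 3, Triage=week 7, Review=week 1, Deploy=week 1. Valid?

Invalid. Refactor can't be earlier than week 4.

Test must be done before Refactor — violated.
Migrate is restricted to week 5 through week 7 — holds.
Review must be done before Test — holds.
Migrate is blocked on Test — holds.
Design must be done before Refactor — violated.
Refactor can't be earlier than week 4 — violated.
Design must fall between week 2 and week 6 — holds.
Deploy has to be done by week 5 — holds.
The deadline for Test is week 4 — holds.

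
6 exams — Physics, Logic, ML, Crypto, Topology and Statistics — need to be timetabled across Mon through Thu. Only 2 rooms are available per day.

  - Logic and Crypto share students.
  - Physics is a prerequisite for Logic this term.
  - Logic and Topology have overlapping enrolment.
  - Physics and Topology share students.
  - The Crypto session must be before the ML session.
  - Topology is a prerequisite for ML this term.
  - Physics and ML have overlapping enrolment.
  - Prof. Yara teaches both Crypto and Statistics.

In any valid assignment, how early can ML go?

Tue

Precedence pushes ML to at least Tue.
ML at Tue is achievable: Logic in Thu, ML in Tue, Topology in Mon, Crypto in Mon, Statistics in Tue, Physics in Wed.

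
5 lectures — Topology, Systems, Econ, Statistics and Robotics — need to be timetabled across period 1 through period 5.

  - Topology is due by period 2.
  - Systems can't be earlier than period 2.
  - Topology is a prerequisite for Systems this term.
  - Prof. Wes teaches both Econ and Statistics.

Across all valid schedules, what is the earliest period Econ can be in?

period 1

Econ at period 1 is achievable: Statistics -> period 2, Robotics -> period 1, Systems -> period 2, Econ -> period 1, Topology -> period 1.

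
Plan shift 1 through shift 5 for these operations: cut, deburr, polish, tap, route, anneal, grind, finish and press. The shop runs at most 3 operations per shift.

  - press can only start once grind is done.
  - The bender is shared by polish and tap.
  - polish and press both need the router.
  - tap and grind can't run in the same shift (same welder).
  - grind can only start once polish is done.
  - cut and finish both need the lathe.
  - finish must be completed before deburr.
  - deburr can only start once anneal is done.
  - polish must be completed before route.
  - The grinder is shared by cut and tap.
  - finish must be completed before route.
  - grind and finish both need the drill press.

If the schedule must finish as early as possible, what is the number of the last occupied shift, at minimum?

The precedence chain requires at least 3 distinct shifts.
With at most 3 per shift and 9 operations, at least 3 shifts are needed.
3 works (last occupied shift: shift 3): for example deburr -> shift 2, anneal -> shift 1, route -> shift 3, cut -> shift 2, tap -> shift 3, grind -> shift 2, finish -> shift 1, press -> shift 3, polish -> shift 1.

shift 3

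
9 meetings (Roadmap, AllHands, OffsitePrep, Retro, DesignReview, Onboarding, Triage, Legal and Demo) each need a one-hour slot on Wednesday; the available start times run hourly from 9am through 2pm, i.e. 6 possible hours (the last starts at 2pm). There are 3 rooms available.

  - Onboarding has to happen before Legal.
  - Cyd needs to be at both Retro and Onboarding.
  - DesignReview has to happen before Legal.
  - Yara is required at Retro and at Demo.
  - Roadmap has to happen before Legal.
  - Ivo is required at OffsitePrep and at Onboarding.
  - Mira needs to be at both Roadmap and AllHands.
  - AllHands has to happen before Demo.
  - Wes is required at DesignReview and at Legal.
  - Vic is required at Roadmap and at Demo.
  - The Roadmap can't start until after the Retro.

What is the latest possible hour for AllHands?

Downstream work caps AllHands at 1pm.
AllHands at 1pm is achievable: Retro=9am; Triage=10am; DesignReview=9am; Legal=11am; Onboarding=10am; OffsitePrep=9am; AllHands=1pm; Demo=2pm; Roadmap=10am.

1pm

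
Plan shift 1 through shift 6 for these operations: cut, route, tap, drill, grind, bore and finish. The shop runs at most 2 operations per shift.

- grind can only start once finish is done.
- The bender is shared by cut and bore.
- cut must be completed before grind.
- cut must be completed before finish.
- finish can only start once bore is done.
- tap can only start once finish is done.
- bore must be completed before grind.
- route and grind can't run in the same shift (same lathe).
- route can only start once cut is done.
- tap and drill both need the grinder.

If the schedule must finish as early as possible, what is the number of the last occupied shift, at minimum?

The precedence chain requires at least 3 distinct shifts.
With at most 2 per shift and 7 operations, at least 4 shifts are needed.
4 works (last occupied shift: shift 4): for example tap in shift 4; drill in shift 1; bore in shift 2; finish in shift 3; cut in shift 1; route in shift 2; grind in shift 4.

4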